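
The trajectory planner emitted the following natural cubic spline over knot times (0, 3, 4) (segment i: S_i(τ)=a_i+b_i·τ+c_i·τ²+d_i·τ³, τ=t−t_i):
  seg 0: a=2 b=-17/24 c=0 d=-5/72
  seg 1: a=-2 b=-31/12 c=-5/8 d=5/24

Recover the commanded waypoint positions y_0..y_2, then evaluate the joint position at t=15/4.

y_0 = S_0(0) = a_0 = 2
y_1 = S_1(0) = a_1 = -2
y_2 = S_1(1) = -5
t_q=15/4 is in segment 1 (τ=3/4); S_1(τ)=-2151/512

y_0=2 y_1=-2 y_2=-5
S(15/4) = -2151/512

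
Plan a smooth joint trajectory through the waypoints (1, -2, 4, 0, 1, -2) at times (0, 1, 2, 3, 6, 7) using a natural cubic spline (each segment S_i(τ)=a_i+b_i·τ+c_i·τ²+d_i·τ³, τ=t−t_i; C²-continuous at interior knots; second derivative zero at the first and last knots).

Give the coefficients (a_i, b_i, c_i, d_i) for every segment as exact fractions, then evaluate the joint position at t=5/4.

Δ: Δ0=-3, Δ1=6, Δ2=-4, Δ3=1/3, Δ4=-3
row 1: diag=4, rhs=54; c'=1/4, d'=27/2
row 2: denom=4−1·1/4=15/4; d'=(-60−1·27/2)/(15/4)=-98/5
row 3: denom=8−1·4/15=116/15; d'=(26−1·-98/5)/(116/15)=171/29
row 4: denom=8−3·45/116=793/116; d'=(-20−3·171/29)/(793/116)=-4372/793
back: M4=-4372/793
back: M3=171/29−45/116·-4372/793=6372/793
back: M2=-98/5−4/15·6372/793=-17242/793
back: M1=27/2−1/4·-17242/793=15016/793
M: M0=0, M1=15016/793, M2=-17242/793, M3=6372/793, M4=-4372/793, M5=0
seg 0: a=1, c=M0/2=0, d=(M1−M0)/(6·1)=7508/2379, b=Δ0−h0·(2M0+M1)/6=-14645/2379
seg 1: a=-2, c=M1/2=7508/793, d=(M2−M1)/(6·1)=-16129/2379, b=Δ1−h1·(2M1+M2)/6=7879/2379
seg 2: a=4, c=M2/2=-8621/793, d=(M3−M2)/(6·1)=11807/2379, b=Δ2−h2·(2M2+M3)/6=4540/2379
seg 3: a=0, c=M3/2=3186/793, d=(M4−M3)/(6·3)=-5372/7137, b=Δ3−h3·(2M3+M4)/6=-905/183
seg 4: a=1, c=M4/2=-2186/793, d=(M5−M4)/(6·1)=2186/2379, b=Δ4−h4·(2M4+M5)/6=-2765/2379
t_q=5/4 → seg 1, τ=1/4; S=-2+7879/2379·τ+7508/793·τ²+-16129/2379·τ³=-2679/3904

  seg 0: a=1 b=-14645/2379 c=0 d=7508/2379
  seg 1: a=-2 b=7879/2379 c=7508/793 d=-16129/2379
  seg 2: a=4 b=4540/2379 c=-8621/793 d=11807/2379
  seg 3: a=0 b=-905/183 c=3186/793 d=-5372/7137
  seg 4: a=1 b=-2765/2379 c=-2186/793 d=2186/2379
S(5/4) = -2679/3904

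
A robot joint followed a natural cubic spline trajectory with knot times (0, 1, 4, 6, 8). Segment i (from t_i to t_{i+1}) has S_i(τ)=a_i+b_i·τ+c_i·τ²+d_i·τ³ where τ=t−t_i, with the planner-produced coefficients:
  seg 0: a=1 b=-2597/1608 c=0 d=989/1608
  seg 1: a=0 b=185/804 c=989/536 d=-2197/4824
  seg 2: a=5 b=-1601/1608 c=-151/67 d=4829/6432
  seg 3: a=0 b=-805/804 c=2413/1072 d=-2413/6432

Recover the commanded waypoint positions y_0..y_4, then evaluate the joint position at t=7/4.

y_0=1 y_1=0 y_2=5 y_3=0 y_4=4
S(7/4) = 34933/34304

y_0 = S_0(0) = a_0 = 1
y_1 = S_1(0) = a_1 = 0
y_2 = S_2(0) = a_2 = 5
y_3 = S_3(0) = a_3 = 0
y_4 = S_3(2) = 4
t_q=7/4 is in segment 1 (τ=3/4); S_1(τ)=34933/34304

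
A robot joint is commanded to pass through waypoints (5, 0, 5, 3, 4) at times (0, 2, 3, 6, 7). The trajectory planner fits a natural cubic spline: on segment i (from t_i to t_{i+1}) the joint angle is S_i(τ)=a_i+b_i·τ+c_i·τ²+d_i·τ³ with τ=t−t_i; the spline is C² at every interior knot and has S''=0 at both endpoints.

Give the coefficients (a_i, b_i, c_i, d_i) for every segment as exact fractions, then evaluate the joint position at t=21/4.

Δ: Δ0=-5/2, Δ1=5, Δ2=-2/3, Δ3=1
row 1: diag=6, rhs=45; c'=1/6, d'=15/2
row 2: denom=8−1·1/6=47/6; d'=(-34−1·15/2)/(47/6)=-249/47
row 3: denom=8−3·18/47=322/47; d'=(10−3·-249/47)/(322/47)=1217/322
back: M3=1217/322
back: M2=-249/47−18/47·1217/322=-1086/161
back: M1=15/2−1/6·-1086/161=2777/322
M: M0=0, M1=2777/322, M2=-1086/161, M3=1217/322, M4=0
seg 0: a=5, c=M0/2=0, d=(M1−M0)/(6·2)=2777/3864, b=Δ0−h0·(2M0+M1)/6=-2596/483
seg 1: a=0, c=M1/2=2777/644, d=(M2−M1)/(6·1)=-707/276, b=Δ1−h1·(2M1+M2)/6=3139/966
seg 2: a=5, c=M2/2=-543/161, d=(M3−M2)/(6·3)=3389/5796, b=Δ2−h2·(2M2+M3)/6=8093/1932
seg 3: a=3, c=M3/2=1217/644, d=(M4−M3)/(6·1)=-1217/1932, b=Δ3−h3·(2M3+M4)/6=-251/966
t_q=21/4 → seg 2, τ=9/4; S=5+8093/1932·τ+-543/161·τ²+3389/5796·τ³=165325/41216

  seg 0: a=5 b=-2596/483 c=0 d=2777/3864
  seg 1: a=0 b=3139/966 c=2777/644 d=-707/276
  seg 2: a=5 b=8093/1932 c=-543/161 d=3389/5796
  seg 3: a=3 b=-251/966 c=1217/644 d=-1217/1932
S(21/4) = 165325/41216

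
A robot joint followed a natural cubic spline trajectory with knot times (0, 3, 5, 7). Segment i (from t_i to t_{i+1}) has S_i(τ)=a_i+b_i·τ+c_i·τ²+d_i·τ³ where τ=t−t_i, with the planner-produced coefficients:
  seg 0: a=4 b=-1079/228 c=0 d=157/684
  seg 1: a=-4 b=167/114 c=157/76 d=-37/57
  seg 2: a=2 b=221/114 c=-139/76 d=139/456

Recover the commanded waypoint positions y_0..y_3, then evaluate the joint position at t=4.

y_0 = S_0(0) = a_0 = 4
y_1 = S_1(0) = a_1 = -4
y_2 = S_2(0) = a_2 = 2
y_3 = S_2(2) = 1
t_q=4 is in segment 1 (τ=1); S_1(τ)=-85/76

y_0=4 y_1=-4 y_2=2 y_3=1
S(4) = -85/76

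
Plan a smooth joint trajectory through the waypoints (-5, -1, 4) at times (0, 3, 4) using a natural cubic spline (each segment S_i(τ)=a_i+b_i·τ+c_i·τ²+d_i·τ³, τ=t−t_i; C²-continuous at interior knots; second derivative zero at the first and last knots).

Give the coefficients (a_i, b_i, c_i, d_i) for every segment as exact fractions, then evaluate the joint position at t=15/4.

  seg 0: a=-5 b=-1/24 c=0 d=11/72
  seg 1: a=-1 b=49/12 c=11/8 d=-11/24
S(15/4) = 1353/512

Δ: Δ0=4/3, Δ1=5
row 1: diag=8, rhs=22; c'=1/8, d'=11/4
back: M1=11/4
M: M0=0, M1=11/4, M2=0
seg 0: a=-5, c=M0/2=0, d=(M1−M0)/(6·3)=11/72, b=Δ0−h0·(2M0+M1)/6=-1/24
seg 1: a=-1, c=M1/2=11/8, d=(M2−M1)/(6·1)=-11/24, b=Δ1−h1·(2M1+M2)/6=49/12
t_q=15/4 → seg 1, τ=3/4; S=-1+49/12·τ+11/8·τ²+-11/24·τ³=1353/512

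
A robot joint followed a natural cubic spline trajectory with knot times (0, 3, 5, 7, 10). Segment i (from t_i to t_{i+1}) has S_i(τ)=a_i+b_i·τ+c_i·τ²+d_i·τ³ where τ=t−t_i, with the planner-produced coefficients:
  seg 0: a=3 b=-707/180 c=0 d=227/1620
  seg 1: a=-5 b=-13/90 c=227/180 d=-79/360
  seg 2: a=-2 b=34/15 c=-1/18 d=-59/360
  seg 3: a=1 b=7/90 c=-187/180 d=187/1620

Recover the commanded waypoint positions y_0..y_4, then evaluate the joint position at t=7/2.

y_0=3 y_1=-5 y_2=-2 y_3=1 y_4=-5
S(7/2) = -1531/320

y_0 = S_0(0) = a_0 = 3
y_1 = S_1(0) = a_1 = -5
y_2 = S_2(0) = a_2 = -2
y_3 = S_3(0) = a_3 = 1
y_4 = S_3(3) = -5
t_q=7/2 is in segment 1 (τ=1/2); S_1(τ)=-1531/320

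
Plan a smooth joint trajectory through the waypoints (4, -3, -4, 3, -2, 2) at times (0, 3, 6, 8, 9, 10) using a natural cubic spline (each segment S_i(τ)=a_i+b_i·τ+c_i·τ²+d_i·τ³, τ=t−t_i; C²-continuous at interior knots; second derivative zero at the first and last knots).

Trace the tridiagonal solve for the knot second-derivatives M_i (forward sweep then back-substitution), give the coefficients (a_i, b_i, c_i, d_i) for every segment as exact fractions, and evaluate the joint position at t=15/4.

  seg 0: a=4 b=-10451/4722 c=0 d=-21/1574
  seg 1: a=-3 b=-6076/2361 c=-189/1574 d=4093/14166
  seg 2: a=-4 b=21283/4722 c=1952/787 d=-7045/4722
  seg 3: a=3 b=-16409/4722 c=-5093/787 d=23357/4722
  seg 4: a=-2 b=-3727/2361 c=13171/1574 d=-13171/4722
S(15/4) = -491165/100736

Δ: Δ0=-7/3, Δ1=-1/3, Δ2=7/2, Δ3=-5, Δ4=4
row 1: diag=12, rhs=12; c'=1/4, d'=1
row 2: denom=10−3·1/4=37/4; d'=(23−3·1)/(37/4)=80/37
row 3: denom=6−2·8/37=206/37; d'=(-51−2·80/37)/(206/37)=-2047/206
row 4: denom=4−1·37/206=787/206; d'=(54−1·-2047/206)/(787/206)=13171/787
back: M4=13171/787
back: M3=-2047/206−37/206·13171/787=-10186/787
back: M2=80/37−8/37·-10186/787=3904/787
back: M1=1−1/4·3904/787=-189/787
M: M0=0, M1=-189/787, M2=3904/787, M3=-10186/787, M4=13171/787, M5=0
seg 0: a=4, c=M0/2=0, d=(M1−M0)/(6·3)=-21/1574, b=Δ0−h0·(2M0+M1)/6=-10451/4722
seg 1: a=-3, c=M1/2=-189/1574, d=(M2−M1)/(6·3)=4093/14166, b=Δ1−h1·(2M1+M2)/6=-6076/2361
seg 2: a=-4, c=M2/2=1952/787, d=(M3−M2)/(6·2)=-7045/4722, b=Δ2−h2·(2M2+M3)/6=21283/4722
seg 3: a=3, c=M3/2=-5093/787, d=(M4−M3)/(6·1)=23357/4722, b=Δ3−h3·(2M3+M4)/6=-16409/4722
seg 4: a=-2, c=M4/2=13171/1574, d=(M5−M4)/(6·1)=-13171/4722, b=Δ4−h4·(2M4+M5)/6=-3727/2361
t_q=15/4 → seg 1, τ=3/4; S=-3+-6076/2361·τ+-189/1574·τ²+4093/14166·τ³=-491165/100736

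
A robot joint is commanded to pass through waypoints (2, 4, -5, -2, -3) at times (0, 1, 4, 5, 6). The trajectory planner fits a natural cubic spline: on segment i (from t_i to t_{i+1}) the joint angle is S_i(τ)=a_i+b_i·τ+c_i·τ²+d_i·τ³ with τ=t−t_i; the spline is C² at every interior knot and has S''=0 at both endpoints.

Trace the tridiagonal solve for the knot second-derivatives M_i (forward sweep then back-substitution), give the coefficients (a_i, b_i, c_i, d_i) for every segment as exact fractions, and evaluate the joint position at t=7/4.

Δ: Δ0=2, Δ1=-3, Δ2=3, Δ3=-1
row 1: diag=8, rhs=-30; c'=3/8, d'=-15/4
row 2: denom=8−3·3/8=55/8; d'=(36−3·-15/4)/(55/8)=378/55
row 3: denom=4−1·8/55=212/55; d'=(-24−1·378/55)/(212/55)=-849/106
back: M3=-849/106
back: M2=378/55−8/55·-849/106=426/53
back: M1=-15/4−3/8·426/53=-717/106
M: M0=0, M1=-717/106, M2=426/53, M3=-849/106, M4=0
seg 0: a=2, c=M0/2=0, d=(M1−M0)/(6·1)=-239/212, b=Δ0−h0·(2M0+M1)/6=663/212
seg 1: a=4, c=M1/2=-717/212, d=(M2−M1)/(6·3)=523/636, b=Δ1−h1·(2M1+M2)/6=-27/106
seg 2: a=-5, c=M2/2=213/53, d=(M3−M2)/(6·1)=-567/212, b=Δ2−h2·(2M2+M3)/6=351/212
seg 3: a=-2, c=M3/2=-849/212, d=(M4−M3)/(6·1)=283/212, b=Δ3−h3·(2M3+M4)/6=177/106
t_q=7/4 → seg 1, τ=3/4; S=4+-27/106·τ+-717/212·τ²+523/636·τ³=30575/13568

  seg 0: a=2 b=663/212 c=0 d=-239/212
  seg 1: a=4 b=-27/106 c=-717/212 d=523/636
  seg 2: a=-5 b=351/212 c=213/53 d=-567/212
  seg 3: a=-2 b=177/106 c=-849/212 d=283/212
S(7/4) = 30575/13568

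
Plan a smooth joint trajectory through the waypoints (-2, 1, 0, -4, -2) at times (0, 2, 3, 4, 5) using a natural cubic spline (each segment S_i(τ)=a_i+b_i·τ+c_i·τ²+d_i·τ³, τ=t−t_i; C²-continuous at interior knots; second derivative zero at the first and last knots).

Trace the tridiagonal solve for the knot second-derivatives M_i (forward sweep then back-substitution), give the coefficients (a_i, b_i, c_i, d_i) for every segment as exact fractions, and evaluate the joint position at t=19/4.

Δ: Δ0=3/2, Δ1=-1, Δ2=-4, Δ3=2
row 1: diag=6, rhs=-15; c'=1/6, d'=-5/2
row 2: denom=4−1·1/6=23/6; d'=(-18−1·-5/2)/(23/6)=-93/23
row 3: denom=4−1·6/23=86/23; d'=(36−1·-93/23)/(86/23)=921/86
back: M3=921/86
back: M2=-93/23−6/23·921/86=-294/43
back: M1=-5/2−1/6·-294/43=-117/86
M: M0=0, M1=-117/86, M2=-294/43, M3=921/86, M4=0
seg 0: a=-2, c=M0/2=0, d=(M1−M0)/(6·2)=-39/344, b=Δ0−h0·(2M0+M1)/6=84/43
seg 1: a=1, c=M1/2=-117/172, d=(M2−M1)/(6·1)=-157/172, b=Δ1−h1·(2M1+M2)/6=51/86
seg 2: a=0, c=M2/2=-147/43, d=(M3−M2)/(6·1)=503/172, b=Δ2−h2·(2M2+M3)/6=-603/172
seg 3: a=-4, c=M3/2=921/172, d=(M4−M3)/(6·1)=-307/172, b=Δ3−h3·(2M3+M4)/6=-135/86
t_q=19/4 → seg 3, τ=3/4; S=-4+-135/86·τ+921/172·τ²+-307/172·τ³=-32125/11008

  seg 0: a=-2 b=84/43 c=0 d=-39/344
  seg 1: a=1 b=51/86 c=-117/172 d=-157/172
  seg 2: a=0 b=-603/172 c=-147/43 d=503/172
  seg 3: a=-4 b=-135/86 c=921/172 d=-307/172
S(19/4) = -32125/11008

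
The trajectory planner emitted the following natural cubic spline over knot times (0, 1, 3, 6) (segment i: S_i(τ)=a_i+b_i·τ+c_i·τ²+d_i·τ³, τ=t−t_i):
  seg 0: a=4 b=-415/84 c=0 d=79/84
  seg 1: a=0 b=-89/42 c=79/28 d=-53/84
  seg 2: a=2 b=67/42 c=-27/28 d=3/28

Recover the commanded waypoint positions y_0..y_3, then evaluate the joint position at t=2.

y_0 = S_0(0) = a_0 = 4
y_1 = S_1(0) = a_1 = 0
y_2 = S_2(0) = a_2 = 2
y_3 = S_2(3) = 1
t_q=2 is in segment 1 (τ=1); S_1(τ)=1/14

y_0=4 y_1=0 y_2=2 y_3=1
S(2) = 1/14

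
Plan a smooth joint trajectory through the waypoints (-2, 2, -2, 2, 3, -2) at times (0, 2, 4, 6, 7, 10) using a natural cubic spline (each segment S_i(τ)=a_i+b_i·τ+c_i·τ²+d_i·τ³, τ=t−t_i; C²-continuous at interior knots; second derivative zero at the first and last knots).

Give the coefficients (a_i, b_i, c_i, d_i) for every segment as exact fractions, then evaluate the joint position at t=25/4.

Δ: Δ0=2, Δ1=-2, Δ2=2, Δ3=1, Δ4=-5/3
row 1: diag=8, rhs=-24; c'=1/4, d'=-3
row 2: denom=8−2·1/4=15/2; d'=(24−2·-3)/(15/2)=4
row 3: denom=6−2·4/15=82/15; d'=(-6−2·4)/(82/15)=-105/41
row 4: denom=8−1·15/82=641/82; d'=(-16−1·-105/41)/(641/82)=-1102/641
back: M4=-1102/641
back: M3=-105/41−15/82·-1102/641=-1440/641
back: M2=4−4/15·-1440/641=2948/641
back: M1=-3−1/4·2948/641=-2660/641
M: M0=0, M1=-2660/641, M2=2948/641, M3=-1440/641, M4=-1102/641, M5=0
seg 0: a=-2, c=M0/2=0, d=(M1−M0)/(6·2)=-665/1923, b=Δ0−h0·(2M0+M1)/6=6506/1923
seg 1: a=2, c=M1/2=-1330/641, d=(M2−M1)/(6·2)=1402/1923, b=Δ1−h1·(2M1+M2)/6=-1474/1923
seg 2: a=-2, c=M2/2=1474/641, d=(M3−M2)/(6·2)=-1097/1923, b=Δ2−h2·(2M2+M3)/6=-610/1923
seg 3: a=2, c=M3/2=-720/641, d=(M4−M3)/(6·1)=169/1923, b=Δ3−h3·(2M3+M4)/6=3914/1923
seg 4: a=3, c=M4/2=-551/641, d=(M5−M4)/(6·3)=551/5769, b=Δ4−h4·(2M4+M5)/6=101/1923
t_q=25/4 → seg 3, τ=1/4; S=2+3914/1923·τ+-720/641·τ²+169/1923·τ³=100099/41024

  seg 0: a=-2 b=6506/1923 c=0 d=-665/1923
  seg 1: a=2 b=-1474/1923 c=-1330/641 d=1402/1923
  seg 2: a=-2 b=-610/1923 c=1474/641 d=-1097/1923
  seg 3: a=2 b=3914/1923 c=-720/641 d=169/1923
  seg 4: a=3 b=101/1923 c=-551/641 d=551/5769
S(25/4) = 100099/41024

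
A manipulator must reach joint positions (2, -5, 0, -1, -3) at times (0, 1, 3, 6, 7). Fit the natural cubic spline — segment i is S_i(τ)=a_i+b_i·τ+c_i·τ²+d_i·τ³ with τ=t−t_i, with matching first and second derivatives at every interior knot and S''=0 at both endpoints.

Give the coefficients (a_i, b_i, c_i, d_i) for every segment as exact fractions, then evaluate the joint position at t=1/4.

Δ: Δ0=-7, Δ1=5/2, Δ2=-1/3, Δ3=-2
row 1: diag=6, rhs=57; c'=1/3, d'=19/2
row 2: denom=10−2·1/3=28/3; d'=(-17−2·19/2)/(28/3)=-27/7
row 3: denom=8−3·9/28=197/28; d'=(-10−3·-27/7)/(197/28)=44/197
back: M3=44/197
back: M2=-27/7−9/28·44/197=-774/197
back: M1=19/2−1/3·-774/197=4259/394
M: M0=0, M1=4259/394, M2=-774/197, M3=44/197, M4=0
seg 0: a=2, c=M0/2=0, d=(M1−M0)/(6·1)=4259/2364, b=Δ0−h0·(2M0+M1)/6=-20807/2364
seg 1: a=-5, c=M1/2=4259/788, d=(M2−M1)/(6·2)=-5807/4728, b=Δ1−h1·(2M1+M2)/6=-4015/1182
seg 2: a=0, c=M2/2=-387/197, d=(M3−M2)/(6·3)=409/1773, b=Δ2−h2·(2M2+M3)/6=2059/591
seg 3: a=-1, c=M3/2=22/197, d=(M4−M3)/(6·1)=-22/591, b=Δ3−h3·(2M3+M4)/6=-1226/591
t_q=1/4 → seg 0, τ=1/4; S=2+-20807/2364·τ+0·τ²+4259/2364·τ³=-8687/50432

  seg 0: a=2 b=-20807/2364 c=0 d=4259/2364
  seg 1: a=-5 b=-4015/1182 c=4259/788 d=-5807/4728
  seg 2: a=0 b=2059/591 c=-387/197 d=409/1773
  seg 3: a=-1 b=-1226/591 c=22/197 d=-22/591
S(1/4) = -8687/50432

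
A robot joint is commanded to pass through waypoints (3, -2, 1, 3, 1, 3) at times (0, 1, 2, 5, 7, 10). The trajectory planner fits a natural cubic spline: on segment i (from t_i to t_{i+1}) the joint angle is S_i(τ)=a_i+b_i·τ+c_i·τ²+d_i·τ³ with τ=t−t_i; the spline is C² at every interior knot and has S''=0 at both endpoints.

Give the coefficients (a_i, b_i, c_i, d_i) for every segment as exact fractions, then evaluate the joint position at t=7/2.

Δ: Δ0=-5, Δ1=3, Δ2=2/3, Δ3=-1, Δ4=2/3
row 1: diag=4, rhs=48; c'=1/4, d'=12
row 2: denom=8−1·1/4=31/4; d'=(-14−1·12)/(31/4)=-104/31
row 3: denom=10−3·12/31=274/31; d'=(-10−3·-104/31)/(274/31)=1/137
row 4: denom=10−2·31/137=1308/137; d'=(10−2·1/137)/(1308/137)=114/109
back: M4=114/109
back: M3=1/137−31/137·114/109=-25/109
back: M2=-104/31−12/31·-25/109=-356/109
back: M1=12−1/4·-356/109=1397/109
M: M0=0, M1=1397/109, M2=-356/109, M3=-25/109, M4=114/109, M5=0
seg 0: a=3, c=M0/2=0, d=(M1−M0)/(6·1)=1397/654, b=Δ0−h0·(2M0+M1)/6=-4667/654
seg 1: a=-2, c=M1/2=1397/218, d=(M2−M1)/(6·1)=-1753/654, b=Δ1−h1·(2M1+M2)/6=-238/327
seg 2: a=1, c=M2/2=-178/109, d=(M3−M2)/(6·3)=331/1962, b=Δ2−h2·(2M2+M3)/6=2647/654
seg 3: a=3, c=M3/2=-25/218, d=(M4−M3)/(6·2)=139/1308, b=Δ3−h3·(2M3+M4)/6=-391/327
seg 4: a=1, c=M4/2=57/109, d=(M5−M4)/(6·3)=-19/327, b=Δ4−h4·(2M4+M5)/6=-124/327
t_q=7/2 → seg 2, τ=3/2; S=1+2647/654·τ+-178/109·τ²+331/1962·τ³=6917/1744

  seg 0: a=3 b=-4667/654 c=0 d=1397/654
  seg 1: a=-2 b=-238/327 c=1397/218 d=-1753/654
  seg 2: a=1 b=2647/654 c=-178/109 d=331/1962
  seg 3: a=3 b=-391/327 c=-25/218 d=139/1308
  seg 4: a=1 b=-124/327 c=57/109 d=-19/327
S(7/2) = 6917/1744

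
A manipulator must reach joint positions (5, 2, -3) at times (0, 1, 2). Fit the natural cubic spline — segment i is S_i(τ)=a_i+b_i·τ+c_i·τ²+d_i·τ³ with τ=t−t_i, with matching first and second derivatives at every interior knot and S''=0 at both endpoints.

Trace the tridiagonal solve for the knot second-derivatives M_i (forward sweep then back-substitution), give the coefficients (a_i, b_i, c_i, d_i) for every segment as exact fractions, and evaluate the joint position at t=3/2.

Δ: Δ0=-3, Δ1=-5
row 1: diag=4, rhs=-12; c'=1/4, d'=-3
back: M1=-3
M: M0=0, M1=-3, M2=0
seg 0: a=5, c=M0/2=0, d=(M1−M0)/(6·1)=-1/2, b=Δ0−h0·(2M0+M1)/6=-5/2
seg 1: a=2, c=M1/2=-3/2, d=(M2−M1)/(6·1)=1/2, b=Δ1−h1·(2M1+M2)/6=-4
t_q=3/2 → seg 1, τ=1/2; S=2+-4·τ+-3/2·τ²+1/2·τ³=-5/16

  seg 0: a=5 b=-5/2 c=0 d=-1/2
  seg 1: a=2 b=-4 c=-3/2 d=1/2
S(3/2) = -5/16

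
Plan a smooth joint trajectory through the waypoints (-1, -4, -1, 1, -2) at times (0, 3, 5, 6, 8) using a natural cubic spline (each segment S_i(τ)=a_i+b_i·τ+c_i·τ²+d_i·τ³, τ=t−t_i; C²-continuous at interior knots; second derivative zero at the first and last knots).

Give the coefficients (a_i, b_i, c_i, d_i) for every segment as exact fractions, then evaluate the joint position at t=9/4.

Δ: Δ0=-1, Δ1=3/2, Δ2=2, Δ3=-3/2
row 1: diag=10, rhs=15; c'=1/5, d'=3/2
row 2: denom=6−2·1/5=28/5; d'=(3−2·3/2)/(28/5)=0
row 3: denom=6−1·5/28=163/28; d'=(-21−1·0)/(163/28)=-588/163
back: M3=-588/163
back: M2=0−5/28·-588/163=105/163
back: M1=3/2−1/5·105/163=447/326
M: M0=0, M1=447/326, M2=105/163, M3=-588/163, M4=0
seg 0: a=-1, c=M0/2=0, d=(M1−M0)/(6·3)=149/1956, b=Δ0−h0·(2M0+M1)/6=-1099/652
seg 1: a=-4, c=M1/2=447/652, d=(M2−M1)/(6·2)=-79/1304, b=Δ1−h1·(2M1+M2)/6=121/326
seg 2: a=-1, c=M2/2=105/326, d=(M3−M2)/(6·1)=-231/326, b=Δ2−h2·(2M2+M3)/6=389/163
seg 3: a=1, c=M3/2=-294/163, d=(M4−M3)/(6·2)=49/163, b=Δ3−h3·(2M3+M4)/6=295/326
t_q=9/4 → seg 0, τ=9/4; S=-1+-1099/652·τ+0·τ²+149/1956·τ³=-163777/41728

  seg 0: a=-1 b=-1099/652 c=0 d=149/1956
  seg 1: a=-4 b=121/326 c=447/652 d=-79/1304
  seg 2: a=-1 b=389/163 c=105/326 d=-231/326
  seg 3: a=1 b=295/326 c=-294/163 d=49/163
S(9/4) = -163777/41728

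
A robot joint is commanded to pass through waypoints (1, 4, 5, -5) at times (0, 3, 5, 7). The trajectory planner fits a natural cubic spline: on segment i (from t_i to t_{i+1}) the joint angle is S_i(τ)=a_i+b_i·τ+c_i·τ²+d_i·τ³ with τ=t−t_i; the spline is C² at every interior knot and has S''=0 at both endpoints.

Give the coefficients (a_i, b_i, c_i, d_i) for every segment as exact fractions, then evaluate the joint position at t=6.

  seg 0: a=1 b=55/76 c=0 d=7/228
  seg 1: a=4 b=59/38 c=21/76 d=-61/152
  seg 2: a=5 b=-41/19 c=-81/38 d=27/76
S(6) = 81/76

Δ: Δ0=1, Δ1=1/2, Δ2=-5
row 1: diag=10, rhs=-3; c'=1/5, d'=-3/10
row 2: denom=8−2·1/5=38/5; d'=(-33−2·-3/10)/(38/5)=-81/19
back: M2=-81/19
back: M1=-3/10−1/5·-81/19=21/38
M: M0=0, M1=21/38, M2=-81/19, M3=0
seg 0: a=1, c=M0/2=0, d=(M1−M0)/(6·3)=7/228, b=Δ0−h0·(2M0+M1)/6=55/76
seg 1: a=4, c=M1/2=21/76, d=(M2−M1)/(6·2)=-61/152, b=Δ1−h1·(2M1+M2)/6=59/38
seg 2: a=5, c=M2/2=-81/38, d=(M3−M2)/(6·2)=27/76, b=Δ2−h2·(2M2+M3)/6=-41/19
t_q=6 → seg 2, τ=1; S=5+-41/19·τ+-81/38·τ²+27/76·τ³=81/76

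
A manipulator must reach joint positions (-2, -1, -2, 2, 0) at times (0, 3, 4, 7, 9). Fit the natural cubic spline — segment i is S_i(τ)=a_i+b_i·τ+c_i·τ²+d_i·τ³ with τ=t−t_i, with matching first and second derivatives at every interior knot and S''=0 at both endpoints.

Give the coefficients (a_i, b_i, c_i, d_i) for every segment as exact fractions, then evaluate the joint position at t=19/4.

  seg 0: a=-2 b=187/186 c=0 d=-125/1674
  seg 1: a=-1 b=-94/93 c=-125/186 d=127/186
  seg 2: a=-2 b=-19/62 c=128/93 d=-463/1674
  seg 3: a=2 b=15/31 c=-69/62 d=23/124
S(19/4) = -6239/3968

Δ: Δ0=1/3, Δ1=-1, Δ2=4/3, Δ3=-1
row 1: diag=8, rhs=-8; c'=1/8, d'=-1
row 2: denom=8−1·1/8=63/8; d'=(14−1·-1)/(63/8)=40/21
row 3: denom=10−3·8/21=62/7; d'=(-14−3·40/21)/(62/7)=-69/31
back: M3=-69/31
back: M2=40/21−8/21·-69/31=256/93
back: M1=-1−1/8·256/93=-125/93
M: M0=0, M1=-125/93, M2=256/93, M3=-69/31, M4=0
seg 0: a=-2, c=M0/2=0, d=(M1−M0)/(6·3)=-125/1674, b=Δ0−h0·(2M0+M1)/6=187/186
seg 1: a=-1, c=M1/2=-125/186, d=(M2−M1)/(6·1)=127/186, b=Δ1−h1·(2M1+M2)/6=-94/93
seg 2: a=-2, c=M2/2=128/93, d=(M3−M2)/(6·3)=-463/1674, b=Δ2−h2·(2M2+M3)/6=-19/62
seg 3: a=2, c=M3/2=-69/62, d=(M4−M3)/(6·2)=23/124, b=Δ3−h3·(2M3+M4)/6=15/31
t_q=19/4 → seg 2, τ=3/4; S=-2+-19/62·τ+128/93·τ²+-463/1674·τ³=-6239/3968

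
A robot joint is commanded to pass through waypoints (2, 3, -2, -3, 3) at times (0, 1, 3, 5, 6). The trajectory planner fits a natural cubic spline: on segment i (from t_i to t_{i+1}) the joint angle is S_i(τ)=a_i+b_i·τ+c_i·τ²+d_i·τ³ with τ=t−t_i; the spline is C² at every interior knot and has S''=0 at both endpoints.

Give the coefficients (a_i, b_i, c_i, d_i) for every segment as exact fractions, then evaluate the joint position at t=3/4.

  seg 0: a=2 b=49/30 c=0 d=-19/30
  seg 1: a=3 b=-4/15 c=-19/10 d=47/120
  seg 2: a=-2 b=-19/6 c=9/20 d=53/120
  seg 3: a=-3 b=59/15 c=31/10 d=-31/30
S(3/4) = 1893/640

Δ: Δ0=1, Δ1=-5/2, Δ2=-1/2, Δ3=6
row 1: diag=6, rhs=-21; c'=1/3, d'=-7/2
row 2: denom=8−2·1/3=22/3; d'=(12−2·-7/2)/(22/3)=57/22
row 3: denom=6−2·3/11=60/11; d'=(39−2·57/22)/(60/11)=31/5
back: M3=31/5
back: M2=57/22−3/11·31/5=9/10
back: M1=-7/2−1/3·9/10=-19/5
M: M0=0, M1=-19/5, M2=9/10, M3=31/5, M4=0
seg 0: a=2, c=M0/2=0, d=(M1−M0)/(6·1)=-19/30, b=Δ0−h0·(2M0+M1)/6=49/30
seg 1: a=3, c=M1/2=-19/10, d=(M2−M1)/(6·2)=47/120, b=Δ1−h1·(2M1+M2)/6=-4/15
seg 2: a=-2, c=M2/2=9/20, d=(M3−M2)/(6·2)=53/120, b=Δ2−h2·(2M2+M3)/6=-19/6
seg 3: a=-3, c=M3/2=31/10, d=(M4−M3)/(6·1)=-31/30, b=Δ3−h3·(2M3+M4)/6=59/15
t_q=3/4 → seg 0, τ=3/4; S=2+49/30·τ+0·τ²+-19/30·τ³=1893/640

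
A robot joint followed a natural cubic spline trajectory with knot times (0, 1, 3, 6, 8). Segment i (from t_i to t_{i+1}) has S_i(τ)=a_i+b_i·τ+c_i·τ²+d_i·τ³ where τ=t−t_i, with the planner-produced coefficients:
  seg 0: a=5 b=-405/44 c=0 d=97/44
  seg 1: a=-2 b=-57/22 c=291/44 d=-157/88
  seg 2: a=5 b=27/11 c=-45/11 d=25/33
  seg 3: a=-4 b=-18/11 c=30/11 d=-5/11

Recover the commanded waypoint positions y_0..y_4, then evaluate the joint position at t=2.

y_0 = S_0(0) = a_0 = 5
y_1 = S_1(0) = a_1 = -2
y_2 = S_2(0) = a_2 = 5
y_3 = S_3(0) = a_3 = -4
y_4 = S_3(2) = 0
t_q=2 is in segment 1 (τ=1); S_1(τ)=21/88

y_0=5 y_1=-2 y_2=5 y_3=-4 y_4=0
S(2) = 21/88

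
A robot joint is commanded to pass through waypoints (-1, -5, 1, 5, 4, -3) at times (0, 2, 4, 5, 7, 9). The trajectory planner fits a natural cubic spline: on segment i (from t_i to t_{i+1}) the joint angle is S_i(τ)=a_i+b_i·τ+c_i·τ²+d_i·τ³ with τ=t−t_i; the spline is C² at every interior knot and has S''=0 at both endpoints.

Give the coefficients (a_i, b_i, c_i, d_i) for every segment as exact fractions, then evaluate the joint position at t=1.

  seg 0: a=-1 b=-751/234 c=0 d=283/936
  seg 1: a=-5 b=49/117 c=283/156 d=-245/936
  seg 2: a=1 b=1061/234 c=19/78 d=-7/9
  seg 3: a=5 b=629/234 c=-163/78 d=29/117
  seg 4: a=4 b=-631/234 c=-47/78 d=47/468
S(1) = -1219/312

Δ: Δ0=-2, Δ1=3, Δ2=4, Δ3=-1/2, Δ4=-7/2
row 1: diag=8, rhs=30; c'=1/4, d'=15/4
row 2: denom=6−2·1/4=11/2; d'=(6−2·15/4)/(11/2)=-3/11
row 3: denom=6−1·2/11=64/11; d'=(-27−1·-3/11)/(64/11)=-147/32
row 4: denom=8−2·11/32=117/16; d'=(-18−2·-147/32)/(117/16)=-47/39
back: M4=-47/39
back: M3=-147/32−11/32·-47/39=-163/39
back: M2=-3/11−2/11·-163/39=19/39
back: M1=15/4−1/4·19/39=283/78
M: M0=0, M1=283/78, M2=19/39, M3=-163/39, M4=-47/39, M5=0
seg 0: a=-1, c=M0/2=0, d=(M1−M0)/(6·2)=283/936, b=Δ0−h0·(2M0+M1)/6=-751/234
seg 1: a=-5, c=M1/2=283/156, d=(M2−M1)/(6·2)=-245/936, b=Δ1−h1·(2M1+M2)/6=49/117
seg 2: a=1, c=M2/2=19/78, d=(M3−M2)/(6·1)=-7/9, b=Δ2−h2·(2M2+M3)/6=1061/234
seg 3: a=5, c=M3/2=-163/78, d=(M4−M3)/(6·2)=29/117, b=Δ3−h3·(2M3+M4)/6=629/234
seg 4: a=4, c=M4/2=-47/78, d=(M5−M4)/(6·2)=47/468, b=Δ4−h4·(2M4+M5)/6=-631/234
t_q=1 → seg 0, τ=1; S=-1+-751/234·τ+0·τ²+283/936·τ³=-1219/312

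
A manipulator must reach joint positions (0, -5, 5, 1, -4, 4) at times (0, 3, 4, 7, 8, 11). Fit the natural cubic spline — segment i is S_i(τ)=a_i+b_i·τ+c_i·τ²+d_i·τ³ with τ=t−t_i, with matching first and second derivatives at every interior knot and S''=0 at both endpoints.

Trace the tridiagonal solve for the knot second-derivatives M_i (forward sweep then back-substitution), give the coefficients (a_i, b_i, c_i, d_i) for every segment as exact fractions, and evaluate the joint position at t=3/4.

Δ: Δ0=-5/3, Δ1=10, Δ2=-4/3, Δ3=-5, Δ4=8/3
row 1: diag=8, rhs=70; c'=1/8, d'=35/4
row 2: denom=8−1·1/8=63/8; d'=(-68−1·35/4)/(63/8)=-614/63
row 3: denom=8−3·8/21=48/7; d'=(-22−3·-614/63)/(48/7)=19/18
row 4: denom=8−1·7/48=377/48; d'=(46−1·19/18)/(377/48)=6472/1131
back: M4=6472/1131
back: M3=19/18−7/48·6472/1131=250/1131
back: M2=-614/63−8/21·250/1131=-3706/377
back: M1=35/4−1/8·-3706/377=3762/377
M: M0=0, M1=3762/377, M2=-3706/377, M3=250/1131, M4=6472/1131, M5=0
seg 0: a=0, c=M0/2=0, d=(M1−M0)/(6·3)=209/377, b=Δ0−h0·(2M0+M1)/6=-7528/1131
seg 1: a=-5, c=M1/2=1881/377, d=(M2−M1)/(6·1)=-3734/1131, b=Δ1−h1·(2M1+M2)/6=9401/1131
seg 2: a=5, c=M2/2=-1853/377, d=(M3−M2)/(6·3)=196/351, b=Δ2−h2·(2M2+M3)/6=9485/1131
seg 3: a=1, c=M3/2=125/1131, d=(M4−M3)/(6·1)=1037/1131, b=Δ3−h3·(2M3+M4)/6=-6817/1131
seg 4: a=-4, c=M4/2=3236/1131, d=(M5−M4)/(6·3)=-3236/10179, b=Δ4−h4·(2M4+M5)/6=-1152/377
t_q=3/4 → seg 0, τ=3/4; S=0+-7528/1131·τ+0·τ²+209/377·τ³=-114805/24128

  seg 0: a=0 b=-7528/1131 c=0 d=209/377
  seg 1: a=-5 b=9401/1131 c=1881/377 d=-3734/1131
  seg 2: a=5 b=9485/1131 c=-1853/377 d=196/351
  seg 3: a=1 b=-6817/1131 c=125/1131 d=1037/1131
  seg 4: a=-4 b=-1152/377 c=3236/1131 d=-3236/10179
S(3/4) = -114805/24128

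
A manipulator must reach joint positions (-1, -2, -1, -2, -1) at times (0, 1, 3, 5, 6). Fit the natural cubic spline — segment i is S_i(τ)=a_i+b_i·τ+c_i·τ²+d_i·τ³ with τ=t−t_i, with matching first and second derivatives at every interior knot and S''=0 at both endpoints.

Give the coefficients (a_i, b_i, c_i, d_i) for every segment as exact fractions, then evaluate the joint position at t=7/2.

Δ: Δ0=-1, Δ1=1/2, Δ2=-1/2, Δ3=1
row 1: diag=6, rhs=9; c'=1/3, d'=3/2
row 2: denom=8−2·1/3=22/3; d'=(-6−2·3/2)/(22/3)=-27/22
row 3: denom=6−2·3/11=60/11; d'=(9−2·-27/22)/(60/11)=21/10
back: M3=21/10
back: M2=-27/22−3/11·21/10=-9/5
back: M1=3/2−1/3·-9/5=21/10
M: M0=0, M1=21/10, M2=-9/5, M3=21/10, M4=0
seg 0: a=-1, c=M0/2=0, d=(M1−M0)/(6·1)=7/20, b=Δ0−h0·(2M0+M1)/6=-27/20
seg 1: a=-2, c=M1/2=21/20, d=(M2−M1)/(6·2)=-13/40, b=Δ1−h1·(2M1+M2)/6=-3/10
seg 2: a=-1, c=M2/2=-9/10, d=(M3−M2)/(6·2)=13/40, b=Δ2−h2·(2M2+M3)/6=0
seg 3: a=-2, c=M3/2=21/20, d=(M4−M3)/(6·1)=-7/20, b=Δ3−h3·(2M3+M4)/6=3/10
t_q=7/2 → seg 2, τ=1/2; S=-1+0·τ+-9/10·τ²+13/40·τ³=-379/320

  seg 0: a=-1 b=-27/20 c=0 d=7/20
  seg 1: a=-2 b=-3/10 c=21/20 d=-13/40
  seg 2: a=-1 b=0 c=-9/10 d=13/40
  seg 3: a=-2 b=3/10 c=21/20 d=-7/20
S(7/2) = -379/320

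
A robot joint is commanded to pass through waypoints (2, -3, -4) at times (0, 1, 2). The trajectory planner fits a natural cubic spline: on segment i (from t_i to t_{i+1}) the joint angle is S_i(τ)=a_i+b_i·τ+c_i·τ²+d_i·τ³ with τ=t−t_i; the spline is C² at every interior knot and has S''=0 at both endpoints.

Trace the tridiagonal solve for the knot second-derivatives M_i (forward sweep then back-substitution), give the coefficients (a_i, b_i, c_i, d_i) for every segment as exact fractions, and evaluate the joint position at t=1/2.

Δ: Δ0=-5, Δ1=-1
row 1: diag=4, rhs=24; c'=1/4, d'=6
back: M1=6
M: M0=0, M1=6, M2=0
seg 0: a=2, c=M0/2=0, d=(M1−M0)/(6·1)=1, b=Δ0−h0·(2M0+M1)/6=-6
seg 1: a=-3, c=M1/2=3, d=(M2−M1)/(6·1)=-1, b=Δ1−h1·(2M1+M2)/6=-3
t_q=1/2 → seg 0, τ=1/2; S=2+-6·τ+0·τ²+1·τ³=-7/8

  seg 0: a=2 b=-6 c=0 d=1
  seg 1: a=-3 b=-3 c=3 d=-1
S(1/2) = -7/8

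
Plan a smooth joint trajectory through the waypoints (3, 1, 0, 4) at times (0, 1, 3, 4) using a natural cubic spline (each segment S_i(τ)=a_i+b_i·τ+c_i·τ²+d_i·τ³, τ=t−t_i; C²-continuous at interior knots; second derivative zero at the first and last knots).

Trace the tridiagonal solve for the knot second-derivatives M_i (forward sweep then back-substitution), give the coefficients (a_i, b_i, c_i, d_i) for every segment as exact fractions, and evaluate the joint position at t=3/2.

  seg 0: a=3 b=-2 c=0 d=0
  seg 1: a=1 b=-2 c=0 d=3/8
  seg 2: a=0 b=5/2 c=9/4 d=-3/4
S(3/2) = 3/64

Δ: Δ0=-2, Δ1=-1/2, Δ2=4
row 1: diag=6, rhs=9; c'=1/3, d'=3/2
row 2: denom=6−2·1/3=16/3; d'=(27−2·3/2)/(16/3)=9/2
back: M2=9/2
back: M1=3/2−1/3·9/2=0
M: M0=0, M1=0, M2=9/2, M3=0
seg 0: a=3, c=M0/2=0, d=(M1−M0)/(6·1)=0, b=Δ0−h0·(2M0+M1)/6=-2
seg 1: a=1, c=M1/2=0, d=(M2−M1)/(6·2)=3/8, b=Δ1−h1·(2M1+M2)/6=-2
seg 2: a=0, c=M2/2=9/4, d=(M3−M2)/(6·1)=-3/4, b=Δ2−h2·(2M2+M3)/6=5/2
t_q=3/2 → seg 1, τ=1/2; S=1+-2·τ+0·τ²+3/8·τ³=3/64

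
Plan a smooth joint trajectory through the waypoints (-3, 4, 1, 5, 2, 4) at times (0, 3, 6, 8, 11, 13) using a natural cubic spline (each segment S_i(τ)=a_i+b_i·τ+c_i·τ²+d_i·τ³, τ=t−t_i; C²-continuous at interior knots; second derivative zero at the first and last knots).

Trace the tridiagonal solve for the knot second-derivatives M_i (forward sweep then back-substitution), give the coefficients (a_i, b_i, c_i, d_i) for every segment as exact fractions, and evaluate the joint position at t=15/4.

Δ: Δ0=7/3, Δ1=-1, Δ2=2, Δ3=-1, Δ4=1
row 1: diag=12, rhs=-20; c'=1/4, d'=-5/3
row 2: denom=10−3·1/4=37/4; d'=(18−3·-5/3)/(37/4)=92/37
row 3: denom=10−2·8/37=354/37; d'=(-18−2·92/37)/(354/37)=-425/177
row 4: denom=10−3·37/118=1069/118; d'=(12−3·-425/177)/(1069/118)=2266/1069
back: M4=2266/1069
back: M3=-425/177−37/118·2266/1069=-9832/3207
back: M2=92/37−8/37·-9832/3207=10100/3207
back: M1=-5/3−1/4·10100/3207=-7870/3207
M: M0=0, M1=-7870/3207, M2=10100/3207, M3=-9832/3207, M4=2266/1069, M5=0
seg 0: a=-3, c=M0/2=0, d=(M1−M0)/(6·3)=-3935/28863, b=Δ0−h0·(2M0+M1)/6=3806/1069
seg 1: a=4, c=M1/2=-3935/3207, d=(M2−M1)/(6·3)=2995/9621, b=Δ1−h1·(2M1+M2)/6=-129/1069
seg 2: a=1, c=M2/2=5050/3207, d=(M3−M2)/(6·2)=-1661/3207, b=Δ2−h2·(2M2+M3)/6=986/1069
seg 3: a=5, c=M3/2=-4916/3207, d=(M4−M3)/(6·3)=8315/28863, b=Δ3−h3·(2M3+M4)/6=3226/3207
seg 4: a=2, c=M4/2=1133/1069, d=(M5−M4)/(6·2)=-1133/6414, b=Δ4−h4·(2M4+M5)/6=-1325/3207
t_q=15/4 → seg 1, τ=3/4; S=4+-129/1069·τ+-3935/3207·τ²+2995/9621·τ³=229237/68416

  seg 0: a=-3 b=3806/1069 c=0 d=-3935/28863
  seg 1: a=4 b=-129/1069 c=-3935/3207 d=2995/9621
  seg 2: a=1 b=986/1069 c=5050/3207 d=-1661/3207
  seg 3: a=5 b=3226/3207 c=-4916/3207 d=8315/28863
  seg 4: a=2 b=-1325/3207 c=1133/1069 d=-1133/6414
S(15/4) = 229237/68416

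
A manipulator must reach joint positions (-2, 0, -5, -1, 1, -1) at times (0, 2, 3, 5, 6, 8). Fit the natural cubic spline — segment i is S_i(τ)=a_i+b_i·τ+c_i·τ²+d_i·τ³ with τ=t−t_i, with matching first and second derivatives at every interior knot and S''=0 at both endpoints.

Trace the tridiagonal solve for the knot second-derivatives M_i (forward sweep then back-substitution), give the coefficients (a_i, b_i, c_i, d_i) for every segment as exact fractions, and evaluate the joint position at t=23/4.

  seg 0: a=-2 b=3791/1081 c=0 d=-1355/2162
  seg 1: a=0 b=-4339/1081 c=-4065/1081 d=2999/1081
  seg 2: a=-5 b=-3472/1081 c=4932/1081 d=-45/46
  seg 3: a=-1 b=3566/1081 c=-1413/1081 d=9/1081
  seg 4: a=1 b=767/1081 c=-1386/1081 d=231/1081
S(23/4) = 2233/3008

Δ: Δ0=1, Δ1=-5, Δ2=2, Δ3=2, Δ4=-1
row 1: diag=6, rhs=-36; c'=1/6, d'=-6
row 2: denom=6−1·1/6=35/6; d'=(42−1·-6)/(35/6)=288/35
row 3: denom=6−2·12/35=186/35; d'=(0−2·288/35)/(186/35)=-96/31
row 4: denom=6−1·35/186=1081/186; d'=(-18−1·-96/31)/(1081/186)=-2772/1081
back: M4=-2772/1081
back: M3=-96/31−35/186·-2772/1081=-2826/1081
back: M2=288/35−12/35·-2826/1081=9864/1081
back: M1=-6−1/6·9864/1081=-8130/1081
M: M0=0, M1=-8130/1081, M2=9864/1081, M3=-2826/1081, M4=-2772/1081, M5=0
seg 0: a=-2, c=M0/2=0, d=(M1−M0)/(6·2)=-1355/2162, b=Δ0−h0·(2M0+M1)/6=3791/1081
seg 1: a=0, c=M1/2=-4065/1081, d=(M2−M1)/(6·1)=2999/1081, b=Δ1−h1·(2M1+M2)/6=-4339/1081
seg 2: a=-5, c=M2/2=4932/1081, d=(M3−M2)/(6·2)=-45/46, b=Δ2−h2·(2M2+M3)/6=-3472/1081
seg 3: a=-1, c=M3/2=-1413/1081, d=(M4−M3)/(6·1)=9/1081, b=Δ3−h3·(2M3+M4)/6=3566/1081
seg 4: a=1, c=M4/2=-1386/1081, d=(M5−M4)/(6·2)=231/1081, b=Δ4−h4·(2M4+M5)/6=767/1081
t_q=23/4 → seg 3, τ=3/4; S=-1+3566/1081·τ+-1413/1081·τ²+9/1081·τ³=2233/3008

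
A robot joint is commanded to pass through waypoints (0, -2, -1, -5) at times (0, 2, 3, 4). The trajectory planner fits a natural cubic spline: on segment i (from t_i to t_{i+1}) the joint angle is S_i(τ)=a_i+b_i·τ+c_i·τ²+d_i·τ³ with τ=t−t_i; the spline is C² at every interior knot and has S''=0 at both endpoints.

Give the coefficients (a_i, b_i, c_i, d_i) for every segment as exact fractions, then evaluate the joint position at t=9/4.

Δ: Δ0=-1, Δ1=1, Δ2=-4
row 1: diag=6, rhs=12; c'=1/6, d'=2
row 2: denom=4−1·1/6=23/6; d'=(-30−1·2)/(23/6)=-192/23
back: M2=-192/23
back: M1=2−1/6·-192/23=78/23
M: M0=0, M1=78/23, M2=-192/23, M3=0
seg 0: a=0, c=M0/2=0, d=(M1−M0)/(6·2)=13/46, b=Δ0−h0·(2M0+M1)/6=-49/23
seg 1: a=-2, c=M1/2=39/23, d=(M2−M1)/(6·1)=-45/23, b=Δ1−h1·(2M1+M2)/6=29/23
seg 2: a=-1, c=M2/2=-96/23, d=(M3−M2)/(6·1)=32/23, b=Δ2−h2·(2M2+M3)/6=-28/23
t_q=9/4 → seg 1, τ=1/4; S=-2+29/23·τ+39/23·τ²+-45/23·τ³=-103/64

  seg 0: a=0 b=-49/23 c=0 d=13/46
  seg 1: a=-2 b=29/23 c=39/23 d=-45/23
  seg 2: a=-1 b=-28/23 c=-96/23 d=32/23
S(9/4) = -103/64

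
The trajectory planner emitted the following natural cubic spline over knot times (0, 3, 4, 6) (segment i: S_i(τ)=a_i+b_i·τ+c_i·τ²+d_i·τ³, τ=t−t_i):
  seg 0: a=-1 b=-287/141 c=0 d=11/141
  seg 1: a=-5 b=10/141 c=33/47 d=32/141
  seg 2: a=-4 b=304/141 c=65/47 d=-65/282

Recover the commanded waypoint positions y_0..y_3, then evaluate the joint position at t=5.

y_0=-1 y_1=-5 y_2=-4 y_3=4
S(5) = -65/94

y_0 = S_0(0) = a_0 = -1
y_1 = S_1(0) = a_1 = -5
y_2 = S_2(0) = a_2 = -4
y_3 = S_2(2) = 4
t_q=5 is in segment 2 (τ=1); S_2(τ)=-65/94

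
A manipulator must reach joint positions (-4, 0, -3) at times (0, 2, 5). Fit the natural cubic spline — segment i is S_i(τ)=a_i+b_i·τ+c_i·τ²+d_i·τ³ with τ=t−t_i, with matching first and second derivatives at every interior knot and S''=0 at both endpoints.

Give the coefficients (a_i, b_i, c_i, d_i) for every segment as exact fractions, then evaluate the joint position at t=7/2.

  seg 0: a=-4 b=13/5 c=0 d=-3/20
  seg 1: a=0 b=4/5 c=-9/10 d=1/10
S(7/2) = -39/80

Δ: Δ0=2, Δ1=-1
row 1: diag=10, rhs=-18; c'=3/10, d'=-9/5
back: M1=-9/5
M: M0=0, M1=-9/5, M2=0
seg 0: a=-4, c=M0/2=0, d=(M1−M0)/(6·2)=-3/20, b=Δ0−h0·(2M0+M1)/6=13/5
seg 1: a=0, c=M1/2=-9/10, d=(M2−M1)/(6·3)=1/10, b=Δ1−h1·(2M1+M2)/6=4/5
t_q=7/2 → seg 1, τ=3/2; S=0+4/5·τ+-9/10·τ²+1/10·τ³=-39/80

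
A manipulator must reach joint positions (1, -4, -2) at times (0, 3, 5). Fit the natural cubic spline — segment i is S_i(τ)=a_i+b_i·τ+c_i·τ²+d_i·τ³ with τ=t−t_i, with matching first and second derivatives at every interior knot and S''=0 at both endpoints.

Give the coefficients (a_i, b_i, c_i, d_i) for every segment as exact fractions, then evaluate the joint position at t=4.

Δ: Δ0=-5/3, Δ1=1
row 1: diag=10, rhs=16; c'=1/5, d'=8/5
back: M1=8/5
M: M0=0, M1=8/5, M2=0
seg 0: a=1, c=M0/2=0, d=(M1−M0)/(6·3)=4/45, b=Δ0−h0·(2M0+M1)/6=-37/15
seg 1: a=-4, c=M1/2=4/5, d=(M2−M1)/(6·2)=-2/15, b=Δ1−h1·(2M1+M2)/6=-1/15
t_q=4 → seg 1, τ=1; S=-4+-1/15·τ+4/5·τ²+-2/15·τ³=-17/5

  seg 0: a=1 b=-37/15 c=0 d=4/45
  seg 1: a=-4 b=-1/15 c=4/5 d=-2/15
S(4) = -17/5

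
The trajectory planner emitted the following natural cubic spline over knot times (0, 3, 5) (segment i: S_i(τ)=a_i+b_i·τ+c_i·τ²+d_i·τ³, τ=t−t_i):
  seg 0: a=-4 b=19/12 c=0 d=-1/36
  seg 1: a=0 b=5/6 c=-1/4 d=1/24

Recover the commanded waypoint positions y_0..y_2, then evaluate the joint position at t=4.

y_0=-4 y_1=0 y_2=1
S(4) = 5/8

y_0 = S_0(0) = a_0 = -4
y_1 = S_1(0) = a_1 = 0
y_2 = S_1(2) = 1
t_q=4 is in segment 1 (τ=1); S_1(τ)=5/8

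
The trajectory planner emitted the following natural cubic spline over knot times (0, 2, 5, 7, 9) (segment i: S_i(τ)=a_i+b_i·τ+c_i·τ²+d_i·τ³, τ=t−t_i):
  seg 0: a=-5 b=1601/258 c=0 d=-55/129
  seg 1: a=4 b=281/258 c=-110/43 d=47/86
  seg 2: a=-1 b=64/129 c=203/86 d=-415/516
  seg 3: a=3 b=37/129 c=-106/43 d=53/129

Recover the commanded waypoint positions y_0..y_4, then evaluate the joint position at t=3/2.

y_0 = S_0(0) = a_0 = -5
y_1 = S_1(0) = a_1 = 4
y_2 = S_2(0) = a_2 = -1
y_3 = S_3(0) = a_3 = 3
y_4 = S_3(2) = -3
t_q=3/2 is in segment 0 (τ=3/2); S_0(τ)=987/344

y_0=-5 y_1=4 y_2=-1 y_3=3 y_4=-3
S(3/2) = 987/344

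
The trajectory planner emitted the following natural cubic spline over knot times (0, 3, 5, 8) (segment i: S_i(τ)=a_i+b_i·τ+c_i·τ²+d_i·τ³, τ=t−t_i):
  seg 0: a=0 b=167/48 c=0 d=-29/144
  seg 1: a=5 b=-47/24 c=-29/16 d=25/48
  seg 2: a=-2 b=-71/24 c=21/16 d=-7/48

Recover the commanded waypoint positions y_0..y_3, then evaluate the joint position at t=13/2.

y_0=0 y_1=5 y_2=-2 y_3=-3
S(13/2) = -509/128

y_0 = S_0(0) = a_0 = 0
y_1 = S_1(0) = a_1 = 5
y_2 = S_2(0) = a_2 = -2
y_3 = S_2(3) = -3
t_q=13/2 is in segment 2 (τ=3/2); S_2(τ)=-509/128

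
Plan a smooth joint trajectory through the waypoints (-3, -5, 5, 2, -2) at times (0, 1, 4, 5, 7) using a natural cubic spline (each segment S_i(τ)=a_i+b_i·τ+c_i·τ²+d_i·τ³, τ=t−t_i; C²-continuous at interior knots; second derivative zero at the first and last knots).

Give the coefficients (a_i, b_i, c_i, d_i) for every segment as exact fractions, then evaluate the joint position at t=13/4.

  seg 0: a=-3 b=-3035/966 c=0 d=1103/966
  seg 1: a=-5 b=137/483 c=1103/322 d=-2327/2898
  seg 2: a=5 b=-815/966 c=-612/161 d=227/138
  seg 3: a=2 b=-1696/483 c=365/322 d=-365/1932
S(13/4) = 78997/20608

Δ: Δ0=-2, Δ1=10/3, Δ2=-3, Δ3=-2
row 1: diag=8, rhs=32; c'=3/8, d'=4
row 2: denom=8−3·3/8=55/8; d'=(-38−3·4)/(55/8)=-80/11
row 3: denom=6−1·8/55=322/55; d'=(6−1·-80/11)/(322/55)=365/161
back: M3=365/161
back: M2=-80/11−8/55·365/161=-1224/161
back: M1=4−3/8·-1224/161=1103/161
M: M0=0, M1=1103/161, M2=-1224/161, M3=365/161, M4=0
seg 0: a=-3, c=M0/2=0, d=(M1−M0)/(6·1)=1103/966, b=Δ0−h0·(2M0+M1)/6=-3035/966
seg 1: a=-5, c=M1/2=1103/322, d=(M2−M1)/(6·3)=-2327/2898, b=Δ1−h1·(2M1+M2)/6=137/483
seg 2: a=5, c=M2/2=-612/161, d=(M3−M2)/(6·1)=227/138, b=Δ2−h2·(2M2+M3)/6=-815/966
seg 3: a=2, c=M3/2=365/322, d=(M4−M3)/(6·2)=-365/1932, b=Δ3−h3·(2M3+M4)/6=-1696/483
t_q=13/4 → seg 1, τ=9/4; S=-5+137/483·τ+1103/322·τ²+-2327/2898·τ³=78997/20608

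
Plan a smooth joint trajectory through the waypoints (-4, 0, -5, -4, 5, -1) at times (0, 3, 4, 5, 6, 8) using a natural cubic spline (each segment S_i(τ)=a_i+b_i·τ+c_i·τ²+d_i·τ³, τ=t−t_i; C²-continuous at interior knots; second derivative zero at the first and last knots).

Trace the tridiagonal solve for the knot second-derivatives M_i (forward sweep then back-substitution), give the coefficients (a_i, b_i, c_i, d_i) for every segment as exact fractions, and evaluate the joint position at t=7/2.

Δ: Δ0=4/3, Δ1=-5, Δ2=1, Δ3=9, Δ4=-3
row 1: diag=8, rhs=-38; c'=1/8, d'=-19/4
row 2: denom=4−1·1/8=31/8; d'=(36−1·-19/4)/(31/8)=326/31
row 3: denom=4−1·8/31=116/31; d'=(48−1·326/31)/(116/31)=581/58
row 4: denom=6−1·31/116=665/116; d'=(-72−1·581/58)/(665/116)=-9514/665
back: M4=-9514/665
back: M3=581/58−31/116·-9514/665=9204/665
back: M2=326/31−8/31·9204/665=4618/665
back: M1=-19/4−1/8·4618/665=-3736/665
M: M0=0, M1=-3736/665, M2=4618/665, M3=9204/665, M4=-9514/665, M5=0
seg 0: a=-4, c=M0/2=0, d=(M1−M0)/(6·3)=-1868/5985, b=Δ0−h0·(2M0+M1)/6=8264/1995
seg 1: a=0, c=M1/2=-1868/665, d=(M2−M1)/(6·1)=4177/1995, b=Δ1−h1·(2M1+M2)/6=-8548/1995
seg 2: a=-5, c=M2/2=2309/665, d=(M3−M2)/(6·1)=2293/1995, b=Δ2−h2·(2M2+M3)/6=-1445/399
seg 3: a=-4, c=M3/2=4602/665, d=(M4−M3)/(6·1)=-1337/285, b=Δ3−h3·(2M3+M4)/6=13508/1995
seg 4: a=5, c=M4/2=-4757/665, d=(M5−M4)/(6·2)=4757/3990, b=Δ4−h4·(2M4+M5)/6=13043/1995
t_q=7/2 → seg 1, τ=1/2; S=0+-8548/1995·τ+-1868/665·τ²+4177/1995·τ³=-1963/760

  seg 0: a=-4 b=8264/1995 c=0 d=-1868/5985
  seg 1: a=0 b=-8548/1995 c=-1868/665 d=4177/1995
  seg 2: a=-5 b=-1445/399 c=2309/665 d=2293/1995
  seg 3: a=-4 b=13508/1995 c=4602/665 d=-1337/285
  seg 4: a=5 b=13043/1995 c=-4757/665 d=4757/3990
S(7/2) = -1963/760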